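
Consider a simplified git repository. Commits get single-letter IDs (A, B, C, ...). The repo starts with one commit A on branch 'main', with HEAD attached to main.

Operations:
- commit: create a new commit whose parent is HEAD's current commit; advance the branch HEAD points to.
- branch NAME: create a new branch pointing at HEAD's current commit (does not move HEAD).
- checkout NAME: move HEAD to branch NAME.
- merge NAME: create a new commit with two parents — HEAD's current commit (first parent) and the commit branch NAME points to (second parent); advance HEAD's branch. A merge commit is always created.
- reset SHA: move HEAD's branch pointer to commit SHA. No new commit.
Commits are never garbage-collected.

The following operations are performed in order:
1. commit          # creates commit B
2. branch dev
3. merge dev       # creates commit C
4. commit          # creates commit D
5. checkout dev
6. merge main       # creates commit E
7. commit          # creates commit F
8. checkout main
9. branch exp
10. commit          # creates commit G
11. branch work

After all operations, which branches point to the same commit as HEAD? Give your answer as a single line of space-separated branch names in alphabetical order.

Answer: main work

Derivation:
After op 1 (commit): HEAD=main@B [main=B]
After op 2 (branch): HEAD=main@B [dev=B main=B]
After op 3 (merge): HEAD=main@C [dev=B main=C]
After op 4 (commit): HEAD=main@D [dev=B main=D]
After op 5 (checkout): HEAD=dev@B [dev=B main=D]
After op 6 (merge): HEAD=dev@E [dev=E main=D]
After op 7 (commit): HEAD=dev@F [dev=F main=D]
After op 8 (checkout): HEAD=main@D [dev=F main=D]
After op 9 (branch): HEAD=main@D [dev=F exp=D main=D]
After op 10 (commit): HEAD=main@G [dev=F exp=D main=G]
After op 11 (branch): HEAD=main@G [dev=F exp=D main=G work=G]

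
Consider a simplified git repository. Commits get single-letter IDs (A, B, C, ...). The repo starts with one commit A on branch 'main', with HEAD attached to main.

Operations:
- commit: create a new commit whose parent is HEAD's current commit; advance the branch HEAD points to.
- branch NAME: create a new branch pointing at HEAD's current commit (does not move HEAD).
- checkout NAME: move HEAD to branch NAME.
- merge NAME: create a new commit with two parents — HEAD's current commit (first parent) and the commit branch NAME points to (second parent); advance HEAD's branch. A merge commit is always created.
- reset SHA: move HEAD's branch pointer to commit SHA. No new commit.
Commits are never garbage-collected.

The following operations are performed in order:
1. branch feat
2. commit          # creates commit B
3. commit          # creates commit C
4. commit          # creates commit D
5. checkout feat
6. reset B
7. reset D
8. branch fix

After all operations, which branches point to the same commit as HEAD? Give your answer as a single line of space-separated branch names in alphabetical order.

After op 1 (branch): HEAD=main@A [feat=A main=A]
After op 2 (commit): HEAD=main@B [feat=A main=B]
After op 3 (commit): HEAD=main@C [feat=A main=C]
After op 4 (commit): HEAD=main@D [feat=A main=D]
After op 5 (checkout): HEAD=feat@A [feat=A main=D]
After op 6 (reset): HEAD=feat@B [feat=B main=D]
After op 7 (reset): HEAD=feat@D [feat=D main=D]
After op 8 (branch): HEAD=feat@D [feat=D fix=D main=D]

Answer: feat fix main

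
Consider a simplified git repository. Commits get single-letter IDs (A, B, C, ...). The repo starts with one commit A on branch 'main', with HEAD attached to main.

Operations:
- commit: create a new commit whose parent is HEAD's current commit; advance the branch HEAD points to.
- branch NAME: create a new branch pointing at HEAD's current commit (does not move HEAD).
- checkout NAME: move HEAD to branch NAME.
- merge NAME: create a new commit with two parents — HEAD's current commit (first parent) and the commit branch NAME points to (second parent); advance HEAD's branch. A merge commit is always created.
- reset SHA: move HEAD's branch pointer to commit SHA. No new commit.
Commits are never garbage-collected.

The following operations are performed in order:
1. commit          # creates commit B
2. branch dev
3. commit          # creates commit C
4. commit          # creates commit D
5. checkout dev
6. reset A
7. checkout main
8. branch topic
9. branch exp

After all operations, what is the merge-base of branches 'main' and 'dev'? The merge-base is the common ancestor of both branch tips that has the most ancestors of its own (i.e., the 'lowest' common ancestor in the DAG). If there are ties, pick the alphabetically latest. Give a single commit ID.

Answer: A

Derivation:
After op 1 (commit): HEAD=main@B [main=B]
After op 2 (branch): HEAD=main@B [dev=B main=B]
After op 3 (commit): HEAD=main@C [dev=B main=C]
After op 4 (commit): HEAD=main@D [dev=B main=D]
After op 5 (checkout): HEAD=dev@B [dev=B main=D]
After op 6 (reset): HEAD=dev@A [dev=A main=D]
After op 7 (checkout): HEAD=main@D [dev=A main=D]
After op 8 (branch): HEAD=main@D [dev=A main=D topic=D]
After op 9 (branch): HEAD=main@D [dev=A exp=D main=D topic=D]
ancestors(main=D): ['A', 'B', 'C', 'D']
ancestors(dev=A): ['A']
common: ['A']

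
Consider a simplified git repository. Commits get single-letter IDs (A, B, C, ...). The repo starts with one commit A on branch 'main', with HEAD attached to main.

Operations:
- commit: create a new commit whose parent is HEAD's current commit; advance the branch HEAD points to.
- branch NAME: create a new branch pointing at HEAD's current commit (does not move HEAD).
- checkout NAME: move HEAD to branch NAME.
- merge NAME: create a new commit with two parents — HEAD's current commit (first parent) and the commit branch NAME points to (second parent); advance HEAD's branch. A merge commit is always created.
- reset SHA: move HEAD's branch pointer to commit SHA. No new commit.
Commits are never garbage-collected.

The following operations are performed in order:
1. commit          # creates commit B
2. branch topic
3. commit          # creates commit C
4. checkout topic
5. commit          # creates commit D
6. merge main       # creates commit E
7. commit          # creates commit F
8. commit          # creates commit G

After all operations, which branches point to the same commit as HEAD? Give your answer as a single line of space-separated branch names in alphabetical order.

Answer: topic

Derivation:
After op 1 (commit): HEAD=main@B [main=B]
After op 2 (branch): HEAD=main@B [main=B topic=B]
After op 3 (commit): HEAD=main@C [main=C topic=B]
After op 4 (checkout): HEAD=topic@B [main=C topic=B]
After op 5 (commit): HEAD=topic@D [main=C topic=D]
After op 6 (merge): HEAD=topic@E [main=C topic=E]
After op 7 (commit): HEAD=topic@F [main=C topic=F]
After op 8 (commit): HEAD=topic@G [main=C topic=G]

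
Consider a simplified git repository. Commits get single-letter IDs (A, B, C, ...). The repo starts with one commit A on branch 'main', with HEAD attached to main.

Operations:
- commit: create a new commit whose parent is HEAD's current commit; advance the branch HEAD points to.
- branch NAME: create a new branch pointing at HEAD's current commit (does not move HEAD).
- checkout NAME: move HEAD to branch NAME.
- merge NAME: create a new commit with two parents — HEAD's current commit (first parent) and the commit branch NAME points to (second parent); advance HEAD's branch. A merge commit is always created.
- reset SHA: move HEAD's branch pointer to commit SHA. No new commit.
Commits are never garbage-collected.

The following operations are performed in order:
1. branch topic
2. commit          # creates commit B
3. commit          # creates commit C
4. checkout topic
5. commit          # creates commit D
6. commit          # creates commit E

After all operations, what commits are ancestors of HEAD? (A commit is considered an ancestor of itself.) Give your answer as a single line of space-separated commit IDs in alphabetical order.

Answer: A D E

Derivation:
After op 1 (branch): HEAD=main@A [main=A topic=A]
After op 2 (commit): HEAD=main@B [main=B topic=A]
After op 3 (commit): HEAD=main@C [main=C topic=A]
After op 4 (checkout): HEAD=topic@A [main=C topic=A]
After op 5 (commit): HEAD=topic@D [main=C topic=D]
After op 6 (commit): HEAD=topic@E [main=C topic=E]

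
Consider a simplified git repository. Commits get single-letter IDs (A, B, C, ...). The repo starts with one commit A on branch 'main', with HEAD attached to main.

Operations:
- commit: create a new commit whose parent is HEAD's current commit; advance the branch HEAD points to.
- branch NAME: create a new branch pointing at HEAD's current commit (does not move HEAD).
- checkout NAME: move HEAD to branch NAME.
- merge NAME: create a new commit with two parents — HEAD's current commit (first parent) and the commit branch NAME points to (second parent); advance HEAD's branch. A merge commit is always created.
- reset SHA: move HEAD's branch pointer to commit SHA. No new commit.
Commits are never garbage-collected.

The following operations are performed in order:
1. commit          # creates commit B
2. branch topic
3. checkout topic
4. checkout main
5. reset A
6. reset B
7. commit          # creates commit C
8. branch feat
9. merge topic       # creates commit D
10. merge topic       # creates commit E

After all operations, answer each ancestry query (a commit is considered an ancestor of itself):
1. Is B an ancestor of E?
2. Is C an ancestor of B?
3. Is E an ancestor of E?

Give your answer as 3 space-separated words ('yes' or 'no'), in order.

Answer: yes no yes

Derivation:
After op 1 (commit): HEAD=main@B [main=B]
After op 2 (branch): HEAD=main@B [main=B topic=B]
After op 3 (checkout): HEAD=topic@B [main=B topic=B]
After op 4 (checkout): HEAD=main@B [main=B topic=B]
After op 5 (reset): HEAD=main@A [main=A topic=B]
After op 6 (reset): HEAD=main@B [main=B topic=B]
After op 7 (commit): HEAD=main@C [main=C topic=B]
After op 8 (branch): HEAD=main@C [feat=C main=C topic=B]
After op 9 (merge): HEAD=main@D [feat=C main=D topic=B]
After op 10 (merge): HEAD=main@E [feat=C main=E topic=B]
ancestors(E) = {A,B,C,D,E}; B in? yes
ancestors(B) = {A,B}; C in? no
ancestors(E) = {A,B,C,D,E}; E in? yes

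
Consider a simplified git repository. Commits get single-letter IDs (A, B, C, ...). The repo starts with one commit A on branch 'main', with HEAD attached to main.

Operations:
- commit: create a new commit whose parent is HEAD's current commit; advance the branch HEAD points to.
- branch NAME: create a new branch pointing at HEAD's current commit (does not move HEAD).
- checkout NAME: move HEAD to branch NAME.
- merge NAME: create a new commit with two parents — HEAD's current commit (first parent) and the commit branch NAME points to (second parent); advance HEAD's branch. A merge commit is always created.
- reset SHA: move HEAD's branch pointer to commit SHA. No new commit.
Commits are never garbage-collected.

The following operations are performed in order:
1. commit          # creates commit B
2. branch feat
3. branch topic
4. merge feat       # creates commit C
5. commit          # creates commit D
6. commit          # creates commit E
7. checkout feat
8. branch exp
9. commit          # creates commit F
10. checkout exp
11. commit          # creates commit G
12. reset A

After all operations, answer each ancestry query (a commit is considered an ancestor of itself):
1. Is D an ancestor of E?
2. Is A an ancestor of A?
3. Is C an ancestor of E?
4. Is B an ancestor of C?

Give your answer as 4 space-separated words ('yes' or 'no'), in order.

Answer: yes yes yes yes

Derivation:
After op 1 (commit): HEAD=main@B [main=B]
After op 2 (branch): HEAD=main@B [feat=B main=B]
After op 3 (branch): HEAD=main@B [feat=B main=B topic=B]
After op 4 (merge): HEAD=main@C [feat=B main=C topic=B]
After op 5 (commit): HEAD=main@D [feat=B main=D topic=B]
After op 6 (commit): HEAD=main@E [feat=B main=E topic=B]
After op 7 (checkout): HEAD=feat@B [feat=B main=E topic=B]
After op 8 (branch): HEAD=feat@B [exp=B feat=B main=E topic=B]
After op 9 (commit): HEAD=feat@F [exp=B feat=F main=E topic=B]
After op 10 (checkout): HEAD=exp@B [exp=B feat=F main=E topic=B]
After op 11 (commit): HEAD=exp@G [exp=G feat=F main=E topic=B]
After op 12 (reset): HEAD=exp@A [exp=A feat=F main=E topic=B]
ancestors(E) = {A,B,C,D,E}; D in? yes
ancestors(A) = {A}; A in? yes
ancestors(E) = {A,B,C,D,E}; C in? yes
ancestors(C) = {A,B,C}; B in? yes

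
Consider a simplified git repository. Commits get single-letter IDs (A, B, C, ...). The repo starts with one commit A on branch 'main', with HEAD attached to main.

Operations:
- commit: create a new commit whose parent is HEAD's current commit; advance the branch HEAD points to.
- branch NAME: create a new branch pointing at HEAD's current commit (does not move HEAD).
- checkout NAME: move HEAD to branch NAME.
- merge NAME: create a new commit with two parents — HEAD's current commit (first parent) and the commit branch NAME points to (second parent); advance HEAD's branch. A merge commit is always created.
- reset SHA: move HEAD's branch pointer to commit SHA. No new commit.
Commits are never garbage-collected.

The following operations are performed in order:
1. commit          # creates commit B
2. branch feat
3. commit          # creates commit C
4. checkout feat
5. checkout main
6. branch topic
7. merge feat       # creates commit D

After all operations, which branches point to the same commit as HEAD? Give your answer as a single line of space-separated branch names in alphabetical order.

Answer: main

Derivation:
After op 1 (commit): HEAD=main@B [main=B]
After op 2 (branch): HEAD=main@B [feat=B main=B]
After op 3 (commit): HEAD=main@C [feat=B main=C]
After op 4 (checkout): HEAD=feat@B [feat=B main=C]
After op 5 (checkout): HEAD=main@C [feat=B main=C]
After op 6 (branch): HEAD=main@C [feat=B main=C topic=C]
After op 7 (merge): HEAD=main@D [feat=B main=D topic=C]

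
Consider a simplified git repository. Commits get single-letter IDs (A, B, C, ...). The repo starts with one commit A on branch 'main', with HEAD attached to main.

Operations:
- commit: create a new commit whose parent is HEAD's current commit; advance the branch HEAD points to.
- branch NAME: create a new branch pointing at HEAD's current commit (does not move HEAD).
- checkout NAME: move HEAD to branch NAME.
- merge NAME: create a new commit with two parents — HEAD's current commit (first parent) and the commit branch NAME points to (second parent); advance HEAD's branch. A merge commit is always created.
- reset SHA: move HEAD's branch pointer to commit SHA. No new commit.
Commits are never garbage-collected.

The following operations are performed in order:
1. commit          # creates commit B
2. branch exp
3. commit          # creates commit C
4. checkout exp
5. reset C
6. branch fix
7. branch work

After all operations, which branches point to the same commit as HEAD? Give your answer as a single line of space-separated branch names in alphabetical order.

After op 1 (commit): HEAD=main@B [main=B]
After op 2 (branch): HEAD=main@B [exp=B main=B]
After op 3 (commit): HEAD=main@C [exp=B main=C]
After op 4 (checkout): HEAD=exp@B [exp=B main=C]
After op 5 (reset): HEAD=exp@C [exp=C main=C]
After op 6 (branch): HEAD=exp@C [exp=C fix=C main=C]
After op 7 (branch): HEAD=exp@C [exp=C fix=C main=C work=C]

Answer: exp fix main work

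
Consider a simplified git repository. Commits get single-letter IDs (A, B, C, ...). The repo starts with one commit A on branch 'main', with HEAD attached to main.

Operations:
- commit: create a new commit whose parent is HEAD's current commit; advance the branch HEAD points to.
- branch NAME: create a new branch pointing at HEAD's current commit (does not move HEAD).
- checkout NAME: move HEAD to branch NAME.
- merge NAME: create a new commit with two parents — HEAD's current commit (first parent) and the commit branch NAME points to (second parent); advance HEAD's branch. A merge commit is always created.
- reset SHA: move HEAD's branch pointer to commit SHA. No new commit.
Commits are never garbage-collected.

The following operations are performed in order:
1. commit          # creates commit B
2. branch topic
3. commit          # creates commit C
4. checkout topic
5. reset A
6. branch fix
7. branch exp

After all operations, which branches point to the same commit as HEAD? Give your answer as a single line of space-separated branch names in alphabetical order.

After op 1 (commit): HEAD=main@B [main=B]
After op 2 (branch): HEAD=main@B [main=B topic=B]
After op 3 (commit): HEAD=main@C [main=C topic=B]
After op 4 (checkout): HEAD=topic@B [main=C topic=B]
After op 5 (reset): HEAD=topic@A [main=C topic=A]
After op 6 (branch): HEAD=topic@A [fix=A main=C topic=A]
After op 7 (branch): HEAD=topic@A [exp=A fix=A main=C topic=A]

Answer: exp fix topic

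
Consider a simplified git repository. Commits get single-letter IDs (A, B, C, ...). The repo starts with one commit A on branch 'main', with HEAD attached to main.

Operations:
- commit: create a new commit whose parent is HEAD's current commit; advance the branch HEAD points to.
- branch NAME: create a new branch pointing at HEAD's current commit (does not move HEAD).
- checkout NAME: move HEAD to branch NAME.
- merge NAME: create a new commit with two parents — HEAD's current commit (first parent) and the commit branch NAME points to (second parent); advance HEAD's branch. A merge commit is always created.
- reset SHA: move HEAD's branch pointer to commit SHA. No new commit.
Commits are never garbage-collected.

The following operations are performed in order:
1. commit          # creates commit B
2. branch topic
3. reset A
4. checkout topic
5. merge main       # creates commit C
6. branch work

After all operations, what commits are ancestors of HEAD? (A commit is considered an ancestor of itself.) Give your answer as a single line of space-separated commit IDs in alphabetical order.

Answer: A B C

Derivation:
After op 1 (commit): HEAD=main@B [main=B]
After op 2 (branch): HEAD=main@B [main=B topic=B]
After op 3 (reset): HEAD=main@A [main=A topic=B]
After op 4 (checkout): HEAD=topic@B [main=A topic=B]
After op 5 (merge): HEAD=topic@C [main=A topic=C]
After op 6 (branch): HEAD=topic@C [main=A topic=C work=C]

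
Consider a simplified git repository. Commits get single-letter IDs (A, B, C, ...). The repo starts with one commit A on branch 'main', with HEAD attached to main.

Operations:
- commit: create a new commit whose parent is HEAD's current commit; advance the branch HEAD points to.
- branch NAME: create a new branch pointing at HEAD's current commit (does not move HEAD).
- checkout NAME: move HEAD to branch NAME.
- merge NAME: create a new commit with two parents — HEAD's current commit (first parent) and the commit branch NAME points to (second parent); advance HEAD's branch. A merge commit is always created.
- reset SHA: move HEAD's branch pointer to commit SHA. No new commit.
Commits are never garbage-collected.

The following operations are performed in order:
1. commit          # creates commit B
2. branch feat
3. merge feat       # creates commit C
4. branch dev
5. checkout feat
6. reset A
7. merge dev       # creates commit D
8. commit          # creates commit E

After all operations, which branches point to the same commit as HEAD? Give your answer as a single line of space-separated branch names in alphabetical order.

After op 1 (commit): HEAD=main@B [main=B]
After op 2 (branch): HEAD=main@B [feat=B main=B]
After op 3 (merge): HEAD=main@C [feat=B main=C]
After op 4 (branch): HEAD=main@C [dev=C feat=B main=C]
After op 5 (checkout): HEAD=feat@B [dev=C feat=B main=C]
After op 6 (reset): HEAD=feat@A [dev=C feat=A main=C]
After op 7 (merge): HEAD=feat@D [dev=C feat=D main=C]
After op 8 (commit): HEAD=feat@E [dev=C feat=E main=C]

Answer: feat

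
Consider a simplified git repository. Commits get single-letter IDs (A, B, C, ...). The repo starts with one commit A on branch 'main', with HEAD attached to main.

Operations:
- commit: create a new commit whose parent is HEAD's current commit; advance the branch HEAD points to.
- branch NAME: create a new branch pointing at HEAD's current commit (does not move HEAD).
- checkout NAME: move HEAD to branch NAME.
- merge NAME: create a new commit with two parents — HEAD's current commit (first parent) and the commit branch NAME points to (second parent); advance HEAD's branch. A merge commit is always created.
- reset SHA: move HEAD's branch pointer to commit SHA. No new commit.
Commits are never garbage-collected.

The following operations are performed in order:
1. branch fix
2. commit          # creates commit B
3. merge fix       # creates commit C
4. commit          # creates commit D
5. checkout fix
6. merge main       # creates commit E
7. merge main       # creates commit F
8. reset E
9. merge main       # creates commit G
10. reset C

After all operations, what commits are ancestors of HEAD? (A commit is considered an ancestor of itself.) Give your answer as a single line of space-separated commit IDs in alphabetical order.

Answer: A B C

Derivation:
After op 1 (branch): HEAD=main@A [fix=A main=A]
After op 2 (commit): HEAD=main@B [fix=A main=B]
After op 3 (merge): HEAD=main@C [fix=A main=C]
After op 4 (commit): HEAD=main@D [fix=A main=D]
After op 5 (checkout): HEAD=fix@A [fix=A main=D]
After op 6 (merge): HEAD=fix@E [fix=E main=D]
After op 7 (merge): HEAD=fix@F [fix=F main=D]
After op 8 (reset): HEAD=fix@E [fix=E main=D]
After op 9 (merge): HEAD=fix@G [fix=G main=D]
After op 10 (reset): HEAD=fix@C [fix=C main=D]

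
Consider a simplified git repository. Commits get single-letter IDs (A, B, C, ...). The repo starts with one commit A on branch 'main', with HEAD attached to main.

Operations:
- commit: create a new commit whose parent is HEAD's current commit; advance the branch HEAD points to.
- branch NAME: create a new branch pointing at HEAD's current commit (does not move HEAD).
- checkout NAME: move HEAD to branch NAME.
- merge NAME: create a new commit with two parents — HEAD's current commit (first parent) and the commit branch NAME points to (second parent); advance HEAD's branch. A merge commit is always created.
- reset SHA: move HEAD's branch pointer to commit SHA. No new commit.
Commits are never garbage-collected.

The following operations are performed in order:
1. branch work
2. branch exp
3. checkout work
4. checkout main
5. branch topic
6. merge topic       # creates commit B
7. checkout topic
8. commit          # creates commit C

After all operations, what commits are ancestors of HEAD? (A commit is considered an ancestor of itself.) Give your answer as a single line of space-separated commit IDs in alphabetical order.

Answer: A C

Derivation:
After op 1 (branch): HEAD=main@A [main=A work=A]
After op 2 (branch): HEAD=main@A [exp=A main=A work=A]
After op 3 (checkout): HEAD=work@A [exp=A main=A work=A]
After op 4 (checkout): HEAD=main@A [exp=A main=A work=A]
After op 5 (branch): HEAD=main@A [exp=A main=A topic=A work=A]
After op 6 (merge): HEAD=main@B [exp=A main=B topic=A work=A]
After op 7 (checkout): HEAD=topic@A [exp=A main=B topic=A work=A]
After op 8 (commit): HEAD=topic@C [exp=A main=B topic=C work=A]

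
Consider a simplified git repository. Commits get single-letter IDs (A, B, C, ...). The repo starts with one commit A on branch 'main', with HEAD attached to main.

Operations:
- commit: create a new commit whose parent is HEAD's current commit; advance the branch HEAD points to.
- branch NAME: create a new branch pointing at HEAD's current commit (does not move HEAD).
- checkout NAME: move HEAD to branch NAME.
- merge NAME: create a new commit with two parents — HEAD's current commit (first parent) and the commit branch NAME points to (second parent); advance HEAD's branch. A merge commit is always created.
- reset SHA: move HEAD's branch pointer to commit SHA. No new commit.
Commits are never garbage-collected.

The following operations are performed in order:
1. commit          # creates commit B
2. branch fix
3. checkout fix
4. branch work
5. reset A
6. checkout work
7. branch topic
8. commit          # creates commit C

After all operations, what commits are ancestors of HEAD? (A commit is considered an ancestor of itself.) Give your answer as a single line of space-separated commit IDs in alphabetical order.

After op 1 (commit): HEAD=main@B [main=B]
After op 2 (branch): HEAD=main@B [fix=B main=B]
After op 3 (checkout): HEAD=fix@B [fix=B main=B]
After op 4 (branch): HEAD=fix@B [fix=B main=B work=B]
After op 5 (reset): HEAD=fix@A [fix=A main=B work=B]
After op 6 (checkout): HEAD=work@B [fix=A main=B work=B]
After op 7 (branch): HEAD=work@B [fix=A main=B topic=B work=B]
After op 8 (commit): HEAD=work@C [fix=A main=B topic=B work=C]

Answer: A B C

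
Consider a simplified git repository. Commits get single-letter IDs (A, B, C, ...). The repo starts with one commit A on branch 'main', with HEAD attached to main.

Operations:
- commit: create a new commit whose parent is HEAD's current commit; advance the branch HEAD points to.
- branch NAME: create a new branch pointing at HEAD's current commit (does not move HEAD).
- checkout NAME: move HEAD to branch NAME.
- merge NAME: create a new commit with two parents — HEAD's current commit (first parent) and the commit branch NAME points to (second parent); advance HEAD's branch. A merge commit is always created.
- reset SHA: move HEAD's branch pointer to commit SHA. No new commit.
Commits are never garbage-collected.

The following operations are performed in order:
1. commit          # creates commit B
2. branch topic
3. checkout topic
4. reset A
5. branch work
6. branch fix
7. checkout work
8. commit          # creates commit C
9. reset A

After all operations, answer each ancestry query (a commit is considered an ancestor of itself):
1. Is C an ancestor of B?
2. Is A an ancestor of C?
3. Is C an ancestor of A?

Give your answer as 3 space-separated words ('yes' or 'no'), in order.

After op 1 (commit): HEAD=main@B [main=B]
After op 2 (branch): HEAD=main@B [main=B topic=B]
After op 3 (checkout): HEAD=topic@B [main=B topic=B]
After op 4 (reset): HEAD=topic@A [main=B topic=A]
After op 5 (branch): HEAD=topic@A [main=B topic=A work=A]
After op 6 (branch): HEAD=topic@A [fix=A main=B topic=A work=A]
After op 7 (checkout): HEAD=work@A [fix=A main=B topic=A work=A]
After op 8 (commit): HEAD=work@C [fix=A main=B topic=A work=C]
After op 9 (reset): HEAD=work@A [fix=A main=B topic=A work=A]
ancestors(B) = {A,B}; C in? no
ancestors(C) = {A,C}; A in? yes
ancestors(A) = {A}; C in? no

Answer: no yes no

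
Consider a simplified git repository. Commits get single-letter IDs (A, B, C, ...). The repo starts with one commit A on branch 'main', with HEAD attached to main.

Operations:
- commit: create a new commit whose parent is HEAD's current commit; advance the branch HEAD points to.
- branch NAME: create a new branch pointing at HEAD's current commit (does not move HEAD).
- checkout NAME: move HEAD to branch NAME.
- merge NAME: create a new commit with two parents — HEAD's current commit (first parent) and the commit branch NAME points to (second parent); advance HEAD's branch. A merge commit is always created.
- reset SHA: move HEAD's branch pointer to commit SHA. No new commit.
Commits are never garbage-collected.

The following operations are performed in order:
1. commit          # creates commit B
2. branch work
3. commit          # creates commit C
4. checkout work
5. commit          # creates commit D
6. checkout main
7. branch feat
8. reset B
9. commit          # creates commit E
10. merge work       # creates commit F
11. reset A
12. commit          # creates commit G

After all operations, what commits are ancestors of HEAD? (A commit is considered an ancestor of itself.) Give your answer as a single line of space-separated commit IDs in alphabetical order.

After op 1 (commit): HEAD=main@B [main=B]
After op 2 (branch): HEAD=main@B [main=B work=B]
After op 3 (commit): HEAD=main@C [main=C work=B]
After op 4 (checkout): HEAD=work@B [main=C work=B]
After op 5 (commit): HEAD=work@D [main=C work=D]
After op 6 (checkout): HEAD=main@C [main=C work=D]
After op 7 (branch): HEAD=main@C [feat=C main=C work=D]
After op 8 (reset): HEAD=main@B [feat=C main=B work=D]
After op 9 (commit): HEAD=main@E [feat=C main=E work=D]
After op 10 (merge): HEAD=main@F [feat=C main=F work=D]
After op 11 (reset): HEAD=main@A [feat=C main=A work=D]
After op 12 (commit): HEAD=main@G [feat=C main=G work=D]

Answer: A G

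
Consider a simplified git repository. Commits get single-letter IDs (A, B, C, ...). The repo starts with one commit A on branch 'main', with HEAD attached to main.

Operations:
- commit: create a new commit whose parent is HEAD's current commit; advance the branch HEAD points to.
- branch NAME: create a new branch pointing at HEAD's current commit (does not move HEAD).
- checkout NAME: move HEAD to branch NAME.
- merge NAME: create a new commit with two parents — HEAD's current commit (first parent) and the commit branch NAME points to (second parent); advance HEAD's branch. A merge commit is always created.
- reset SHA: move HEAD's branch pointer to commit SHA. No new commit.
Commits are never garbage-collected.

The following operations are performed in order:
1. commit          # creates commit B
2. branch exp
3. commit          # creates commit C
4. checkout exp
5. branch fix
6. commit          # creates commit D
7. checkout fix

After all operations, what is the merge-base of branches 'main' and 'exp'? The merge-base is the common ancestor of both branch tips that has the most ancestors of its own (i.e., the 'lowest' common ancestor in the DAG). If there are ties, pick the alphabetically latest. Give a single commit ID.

Answer: B

Derivation:
After op 1 (commit): HEAD=main@B [main=B]
After op 2 (branch): HEAD=main@B [exp=B main=B]
After op 3 (commit): HEAD=main@C [exp=B main=C]
After op 4 (checkout): HEAD=exp@B [exp=B main=C]
After op 5 (branch): HEAD=exp@B [exp=B fix=B main=C]
After op 6 (commit): HEAD=exp@D [exp=D fix=B main=C]
After op 7 (checkout): HEAD=fix@B [exp=D fix=B main=C]
ancestors(main=C): ['A', 'B', 'C']
ancestors(exp=D): ['A', 'B', 'D']
common: ['A', 'B']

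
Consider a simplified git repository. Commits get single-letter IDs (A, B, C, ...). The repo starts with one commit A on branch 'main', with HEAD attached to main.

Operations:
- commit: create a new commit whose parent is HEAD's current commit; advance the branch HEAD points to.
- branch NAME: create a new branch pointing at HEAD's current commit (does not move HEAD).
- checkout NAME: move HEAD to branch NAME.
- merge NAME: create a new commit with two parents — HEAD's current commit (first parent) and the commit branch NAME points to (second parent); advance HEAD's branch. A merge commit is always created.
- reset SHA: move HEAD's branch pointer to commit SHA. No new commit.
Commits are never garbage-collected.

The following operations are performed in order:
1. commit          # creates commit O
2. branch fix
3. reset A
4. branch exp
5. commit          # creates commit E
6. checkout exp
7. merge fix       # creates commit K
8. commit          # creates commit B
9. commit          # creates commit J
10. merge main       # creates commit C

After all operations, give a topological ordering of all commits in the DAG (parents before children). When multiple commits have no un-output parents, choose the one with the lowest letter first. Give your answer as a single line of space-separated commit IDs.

Answer: A E O K B J C

Derivation:
After op 1 (commit): HEAD=main@O [main=O]
After op 2 (branch): HEAD=main@O [fix=O main=O]
After op 3 (reset): HEAD=main@A [fix=O main=A]
After op 4 (branch): HEAD=main@A [exp=A fix=O main=A]
After op 5 (commit): HEAD=main@E [exp=A fix=O main=E]
After op 6 (checkout): HEAD=exp@A [exp=A fix=O main=E]
After op 7 (merge): HEAD=exp@K [exp=K fix=O main=E]
After op 8 (commit): HEAD=exp@B [exp=B fix=O main=E]
After op 9 (commit): HEAD=exp@J [exp=J fix=O main=E]
After op 10 (merge): HEAD=exp@C [exp=C fix=O main=E]
commit A: parents=[]
commit B: parents=['K']
commit C: parents=['J', 'E']
commit E: parents=['A']
commit J: parents=['B']
commit K: parents=['A', 'O']
commit O: parents=['A']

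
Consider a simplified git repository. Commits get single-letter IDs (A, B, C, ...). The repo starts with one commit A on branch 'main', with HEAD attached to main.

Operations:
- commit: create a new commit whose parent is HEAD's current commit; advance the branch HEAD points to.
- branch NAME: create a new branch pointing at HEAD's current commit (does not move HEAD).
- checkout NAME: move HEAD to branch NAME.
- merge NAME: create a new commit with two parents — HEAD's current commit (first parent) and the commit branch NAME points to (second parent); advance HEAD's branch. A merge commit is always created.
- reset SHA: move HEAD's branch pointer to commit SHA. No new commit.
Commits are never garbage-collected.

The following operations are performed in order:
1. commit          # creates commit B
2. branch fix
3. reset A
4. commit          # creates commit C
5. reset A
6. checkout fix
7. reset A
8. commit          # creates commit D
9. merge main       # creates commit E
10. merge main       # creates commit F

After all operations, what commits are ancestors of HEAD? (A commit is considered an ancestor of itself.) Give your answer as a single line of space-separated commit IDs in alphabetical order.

Answer: A D E F

Derivation:
After op 1 (commit): HEAD=main@B [main=B]
After op 2 (branch): HEAD=main@B [fix=B main=B]
After op 3 (reset): HEAD=main@A [fix=B main=A]
After op 4 (commit): HEAD=main@C [fix=B main=C]
After op 5 (reset): HEAD=main@A [fix=B main=A]
After op 6 (checkout): HEAD=fix@B [fix=B main=A]
After op 7 (reset): HEAD=fix@A [fix=A main=A]
After op 8 (commit): HEAD=fix@D [fix=D main=A]
After op 9 (merge): HEAD=fix@E [fix=E main=A]
After op 10 (merge): HEAD=fix@F [fix=F main=A]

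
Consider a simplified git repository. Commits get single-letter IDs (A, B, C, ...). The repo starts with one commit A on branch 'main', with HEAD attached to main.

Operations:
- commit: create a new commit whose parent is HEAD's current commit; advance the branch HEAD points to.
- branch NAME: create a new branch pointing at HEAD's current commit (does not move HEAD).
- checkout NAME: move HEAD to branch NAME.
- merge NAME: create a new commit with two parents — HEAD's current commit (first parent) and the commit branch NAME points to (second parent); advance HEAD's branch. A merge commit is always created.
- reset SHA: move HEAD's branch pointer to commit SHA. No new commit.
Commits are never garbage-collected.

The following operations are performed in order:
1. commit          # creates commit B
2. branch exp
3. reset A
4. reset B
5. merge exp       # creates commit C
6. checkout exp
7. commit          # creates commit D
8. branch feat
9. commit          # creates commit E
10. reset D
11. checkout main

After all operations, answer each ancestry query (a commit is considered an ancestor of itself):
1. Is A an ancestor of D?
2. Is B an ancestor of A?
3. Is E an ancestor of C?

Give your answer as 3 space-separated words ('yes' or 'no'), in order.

After op 1 (commit): HEAD=main@B [main=B]
After op 2 (branch): HEAD=main@B [exp=B main=B]
After op 3 (reset): HEAD=main@A [exp=B main=A]
After op 4 (reset): HEAD=main@B [exp=B main=B]
After op 5 (merge): HEAD=main@C [exp=B main=C]
After op 6 (checkout): HEAD=exp@B [exp=B main=C]
After op 7 (commit): HEAD=exp@D [exp=D main=C]
After op 8 (branch): HEAD=exp@D [exp=D feat=D main=C]
After op 9 (commit): HEAD=exp@E [exp=E feat=D main=C]
After op 10 (reset): HEAD=exp@D [exp=D feat=D main=C]
After op 11 (checkout): HEAD=main@C [exp=D feat=D main=C]
ancestors(D) = {A,B,D}; A in? yes
ancestors(A) = {A}; B in? no
ancestors(C) = {A,B,C}; E in? no

Answer: yes no no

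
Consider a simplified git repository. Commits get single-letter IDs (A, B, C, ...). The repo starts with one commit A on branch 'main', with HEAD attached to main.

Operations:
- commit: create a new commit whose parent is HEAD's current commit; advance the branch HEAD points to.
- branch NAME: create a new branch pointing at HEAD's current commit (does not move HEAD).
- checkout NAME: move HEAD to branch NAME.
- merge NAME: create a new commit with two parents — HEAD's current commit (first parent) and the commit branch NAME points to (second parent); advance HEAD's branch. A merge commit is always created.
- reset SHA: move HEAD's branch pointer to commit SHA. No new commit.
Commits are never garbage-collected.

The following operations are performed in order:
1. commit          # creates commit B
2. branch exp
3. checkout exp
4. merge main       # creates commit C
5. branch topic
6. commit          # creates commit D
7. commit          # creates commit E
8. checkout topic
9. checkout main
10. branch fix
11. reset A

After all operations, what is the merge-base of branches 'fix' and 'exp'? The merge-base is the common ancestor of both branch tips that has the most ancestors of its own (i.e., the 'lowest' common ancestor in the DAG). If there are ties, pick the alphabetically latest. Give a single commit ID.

Answer: B

Derivation:
After op 1 (commit): HEAD=main@B [main=B]
After op 2 (branch): HEAD=main@B [exp=B main=B]
After op 3 (checkout): HEAD=exp@B [exp=B main=B]
After op 4 (merge): HEAD=exp@C [exp=C main=B]
After op 5 (branch): HEAD=exp@C [exp=C main=B topic=C]
After op 6 (commit): HEAD=exp@D [exp=D main=B topic=C]
After op 7 (commit): HEAD=exp@E [exp=E main=B topic=C]
After op 8 (checkout): HEAD=topic@C [exp=E main=B topic=C]
After op 9 (checkout): HEAD=main@B [exp=E main=B topic=C]
After op 10 (branch): HEAD=main@B [exp=E fix=B main=B topic=C]
After op 11 (reset): HEAD=main@A [exp=E fix=B main=A topic=C]
ancestors(fix=B): ['A', 'B']
ancestors(exp=E): ['A', 'B', 'C', 'D', 'E']
common: ['A', 'B']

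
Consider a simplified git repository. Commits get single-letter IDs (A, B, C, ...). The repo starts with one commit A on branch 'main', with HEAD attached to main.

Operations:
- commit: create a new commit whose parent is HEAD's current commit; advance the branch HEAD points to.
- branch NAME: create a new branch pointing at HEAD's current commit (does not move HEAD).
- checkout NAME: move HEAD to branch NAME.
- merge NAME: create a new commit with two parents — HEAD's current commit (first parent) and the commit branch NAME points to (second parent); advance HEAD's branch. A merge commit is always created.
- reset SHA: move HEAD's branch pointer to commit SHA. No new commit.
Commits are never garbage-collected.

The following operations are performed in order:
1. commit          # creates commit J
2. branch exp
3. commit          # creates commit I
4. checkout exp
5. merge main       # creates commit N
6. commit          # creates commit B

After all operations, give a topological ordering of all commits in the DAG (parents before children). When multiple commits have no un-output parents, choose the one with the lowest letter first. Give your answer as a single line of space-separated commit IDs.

Answer: A J I N B

Derivation:
After op 1 (commit): HEAD=main@J [main=J]
After op 2 (branch): HEAD=main@J [exp=J main=J]
After op 3 (commit): HEAD=main@I [exp=J main=I]
After op 4 (checkout): HEAD=exp@J [exp=J main=I]
After op 5 (merge): HEAD=exp@N [exp=N main=I]
After op 6 (commit): HEAD=exp@B [exp=B main=I]
commit A: parents=[]
commit B: parents=['N']
commit I: parents=['J']
commit J: parents=['A']
commit N: parents=['J', 'I']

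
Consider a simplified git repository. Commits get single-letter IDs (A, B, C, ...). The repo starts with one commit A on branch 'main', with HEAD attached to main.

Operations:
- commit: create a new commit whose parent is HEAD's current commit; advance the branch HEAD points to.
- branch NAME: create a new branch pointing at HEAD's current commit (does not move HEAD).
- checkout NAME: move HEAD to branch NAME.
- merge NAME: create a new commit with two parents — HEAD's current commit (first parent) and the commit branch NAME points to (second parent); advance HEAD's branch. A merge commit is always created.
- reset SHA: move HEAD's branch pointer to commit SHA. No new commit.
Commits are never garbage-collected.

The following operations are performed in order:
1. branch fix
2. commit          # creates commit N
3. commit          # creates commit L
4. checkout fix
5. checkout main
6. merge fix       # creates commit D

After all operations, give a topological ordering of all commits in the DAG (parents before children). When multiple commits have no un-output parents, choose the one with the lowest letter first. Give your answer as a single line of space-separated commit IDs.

Answer: A N L D

Derivation:
After op 1 (branch): HEAD=main@A [fix=A main=A]
After op 2 (commit): HEAD=main@N [fix=A main=N]
After op 3 (commit): HEAD=main@L [fix=A main=L]
After op 4 (checkout): HEAD=fix@A [fix=A main=L]
After op 5 (checkout): HEAD=main@L [fix=A main=L]
After op 6 (merge): HEAD=main@D [fix=A main=D]
commit A: parents=[]
commit D: parents=['L', 'A']
commit L: parents=['N']
commit N: parents=['A']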